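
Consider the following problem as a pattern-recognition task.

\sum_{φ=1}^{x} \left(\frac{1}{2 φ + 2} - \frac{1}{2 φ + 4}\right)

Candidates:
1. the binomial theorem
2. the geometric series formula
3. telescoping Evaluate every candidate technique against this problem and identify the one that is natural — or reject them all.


Technique: telescoping — the summand is \frac{1}{2 φ + 2} minus the same expression shifted by one, so consecutive terms cancel in pairs.
- the binomial theorem — the summand does not match any term pattern of an expanded binomial power.
- the geometric series formula: the term-to-term ratio drifts with the index — the one thing the geometric formula cannot absorb.
- telescoping: a fit — the right tool for this form.


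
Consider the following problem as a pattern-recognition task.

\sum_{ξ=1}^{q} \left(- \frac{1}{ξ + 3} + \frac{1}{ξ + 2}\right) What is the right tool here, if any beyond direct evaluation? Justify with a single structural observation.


Best approach: telescoping — consecutive terms evaluate one function at adjacent indices (\frac{1}{ξ + 2} is its current value): one term's tail is the next term's head, so the chain collapses.


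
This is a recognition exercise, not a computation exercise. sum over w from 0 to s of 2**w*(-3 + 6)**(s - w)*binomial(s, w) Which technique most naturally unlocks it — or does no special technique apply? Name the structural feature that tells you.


Best approach: the binomial theorem — terms weighting binomial(s, w) against matched powers of 2 and (-3 + 6) reassemble into (2 + (-3 + 6))^s by the binomial theorem.


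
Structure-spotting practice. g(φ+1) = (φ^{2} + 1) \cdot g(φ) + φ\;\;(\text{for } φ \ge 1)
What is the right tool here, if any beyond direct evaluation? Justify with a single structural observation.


Technique: a summation factor — with the index-dependent coefficient φ^{2} + 1, dividing by the cumulative product turns the left side into a pure difference.


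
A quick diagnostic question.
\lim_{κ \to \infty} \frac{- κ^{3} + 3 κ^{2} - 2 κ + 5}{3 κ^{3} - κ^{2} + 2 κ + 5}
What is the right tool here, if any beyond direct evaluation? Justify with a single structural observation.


Technique: dominant-term comparison — growth-rate triage: the leading powers of κ decide the limit, everything else is noise. As a single quotient, the ∞/∞ shape would yield to repeated differentiation as well — the growth comparison gets there in one look.


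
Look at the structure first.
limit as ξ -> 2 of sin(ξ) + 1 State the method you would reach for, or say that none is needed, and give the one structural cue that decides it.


Verdict: no special technique — the function is continuous at 2; evaluation is itself the limit, no machinery required.


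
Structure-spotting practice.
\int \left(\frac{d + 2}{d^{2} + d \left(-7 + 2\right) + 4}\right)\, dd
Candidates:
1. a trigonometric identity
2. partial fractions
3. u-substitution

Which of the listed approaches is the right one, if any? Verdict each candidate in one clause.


Method: partial fractions — each factor of (d^{2} + d \left(-7 + 2\right) + 4) owns one elementary piece of the integrand — separate them and integrate piecewise.
- a trigonometric identity — no sine or cosine appears, so there is nothing for a trigonometric identity to act on.
- partial fractions — applicable, and directly so.
- u-substitution — no subexpression of the integrand serves as a whole-integral substitution inner — individual terms may offer their own, but none carries its derivative as a factor of the full integrand; a working change of variable would have to be constructed from outside the expression.


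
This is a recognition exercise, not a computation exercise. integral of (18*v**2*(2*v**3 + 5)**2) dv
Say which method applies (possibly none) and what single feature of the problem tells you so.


Best approach: u-substitution — the only nontrivial dependence routes through 2*v**3 + 5, whose derivative supplies the leftover factor up to a constant multiple — u = 2*v**3 + 5 flattens it. Multiplying out and using the power rule would succeed as well, just with far more bookkeeping.


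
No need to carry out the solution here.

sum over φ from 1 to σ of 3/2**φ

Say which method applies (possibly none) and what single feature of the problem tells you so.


Verdict: the geometric series formula — consecutive terms stand in a fixed index-free ratio — the geometric sum formula closes it.


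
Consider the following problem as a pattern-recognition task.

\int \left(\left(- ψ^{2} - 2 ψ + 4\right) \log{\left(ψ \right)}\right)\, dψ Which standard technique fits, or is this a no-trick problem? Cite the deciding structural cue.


Diagnosis: integration by parts — with u = \log{\left(ψ \right)} the logarithm disappears after one differentiation, leaving a power-rule integral.


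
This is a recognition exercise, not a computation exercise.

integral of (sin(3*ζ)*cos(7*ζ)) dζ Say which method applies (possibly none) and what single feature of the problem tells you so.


Best approach: a trigonometric identity — cross-frequency products like sin(3*ζ)*cos(7*ζ) are the textbook product-to-sum case — the identity converts them to directly integrable sinusoids.


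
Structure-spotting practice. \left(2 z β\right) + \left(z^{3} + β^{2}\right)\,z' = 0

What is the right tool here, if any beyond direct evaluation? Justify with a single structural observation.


Best approach: the exact-equation method — the cross partial derivatives of 2 z β and z^{3} + β^{2} agree, so the left side is the total differential of one potential in β and z.


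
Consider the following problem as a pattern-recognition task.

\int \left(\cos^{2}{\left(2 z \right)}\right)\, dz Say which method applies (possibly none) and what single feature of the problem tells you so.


Technique: a trigonometric identity — the even exponent on \cos^{2}{\left(2 z \right)} signals one move: rewrite via cos of the doubled angle.


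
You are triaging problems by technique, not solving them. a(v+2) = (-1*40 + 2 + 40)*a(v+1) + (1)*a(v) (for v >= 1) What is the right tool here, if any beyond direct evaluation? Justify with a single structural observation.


Method: the characteristic-root method — the recurrence is linear and homogeneous with constant coefficients, so the ansatz r^v turns it into a polynomial equation for r.


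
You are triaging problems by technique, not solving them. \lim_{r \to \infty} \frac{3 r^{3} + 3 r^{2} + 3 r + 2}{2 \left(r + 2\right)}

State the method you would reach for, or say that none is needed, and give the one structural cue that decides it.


Best approach: dominant-term comparison — at large r only the top-degree terms survive; compare the leading terms and the limit falls out. l'Hôpital's at-infinity variant applies to the expression viewed as a single quotient; the leading-term comparison is the direct route.


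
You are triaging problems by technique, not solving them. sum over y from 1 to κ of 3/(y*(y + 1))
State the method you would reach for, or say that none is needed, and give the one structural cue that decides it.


Diagnosis: telescoping — the denominator's roots in 3/(y*(y + 1)) sit an integer apart: decomposition produces a self-cancelling chain.


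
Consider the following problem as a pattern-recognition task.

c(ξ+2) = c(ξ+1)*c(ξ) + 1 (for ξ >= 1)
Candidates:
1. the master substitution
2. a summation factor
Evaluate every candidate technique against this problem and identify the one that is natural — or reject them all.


Best approach: no special technique — the sequence value feeds back through itself nonlinearly — linear superposition fails, and every superposition-based closed form fails with it.
- the master substitution: no fixed divisor shrinks the index between calls.
- a summation factor — the recursion is nonlinear — outside the first-order linear family a summation factor addresses.


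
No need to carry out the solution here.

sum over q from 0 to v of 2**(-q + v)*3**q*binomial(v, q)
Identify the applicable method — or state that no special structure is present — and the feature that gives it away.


Best approach: the binomial theorem — the summand is term q of a binomial expansion in 3 and 2; the whole sum is a single power.


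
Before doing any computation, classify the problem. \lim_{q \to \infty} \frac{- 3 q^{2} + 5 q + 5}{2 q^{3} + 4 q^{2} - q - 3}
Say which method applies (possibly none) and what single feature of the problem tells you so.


Verdict: dominant-term comparison — growth-rate triage: the leading powers of q decide the limit, everything else is noise. Differentiating the expression as a single quotient would eventually settle it as well; matching dominant growth settles it immediately.


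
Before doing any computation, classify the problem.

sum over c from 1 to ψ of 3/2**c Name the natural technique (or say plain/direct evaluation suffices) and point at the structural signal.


Technique: the geometric series formula — consecutive terms stand in a fixed index-free ratio — the geometric sum formula closes it.


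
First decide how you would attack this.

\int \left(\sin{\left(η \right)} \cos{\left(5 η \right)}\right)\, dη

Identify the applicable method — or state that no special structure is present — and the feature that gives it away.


Best approach: a trigonometric identity — apply product-to-sum to \sin{\left(η \right)} \cos{\left(5 η \right)}: two clean single-angle terms replace one awkward product.


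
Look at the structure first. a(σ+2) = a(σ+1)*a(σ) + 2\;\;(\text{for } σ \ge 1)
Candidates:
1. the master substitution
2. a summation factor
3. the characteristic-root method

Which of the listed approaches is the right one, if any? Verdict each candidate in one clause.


Technique: no special technique — each new value is a nonlinear function of earlier ones — scaling arguments and superposition both fail.
- the master substitution: this is shift-type recursion, outside the divide-and-conquer template.
- a summation factor: the recursion is nonlinear — outside the first-order linear family a summation factor addresses.
- the characteristic-root method — the recursion is nonlinear in the sequence values, so no linear-modes ansatz applies.


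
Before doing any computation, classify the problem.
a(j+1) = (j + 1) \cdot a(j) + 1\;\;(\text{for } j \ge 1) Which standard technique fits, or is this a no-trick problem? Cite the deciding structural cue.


Best approach: a summation factor — normalize by the running product of j + 1: the left side becomes a difference, and differences sum.


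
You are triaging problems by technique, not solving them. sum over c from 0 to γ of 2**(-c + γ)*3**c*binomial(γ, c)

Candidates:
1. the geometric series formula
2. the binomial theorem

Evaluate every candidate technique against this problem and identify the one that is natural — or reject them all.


Diagnosis: the binomial theorem — binomial coefficients against complementary powers of 3 and 2: recognize the binomial expansion and resum.
- the geometric series formula: dividing successive terms gives an index-dependent quantity, not a constant.
- the binomial theorem: yes, a natural case for it.


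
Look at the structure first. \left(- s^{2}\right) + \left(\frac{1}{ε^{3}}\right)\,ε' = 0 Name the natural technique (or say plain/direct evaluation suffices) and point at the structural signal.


Method: separation of variables — solved for the derivative, the right side splits multiplicatively into a function of each variable alone — divide and integrate each side. An exactness check succeeds on this form as well — separation and the potential function arrive at the same answer, separation more directly.


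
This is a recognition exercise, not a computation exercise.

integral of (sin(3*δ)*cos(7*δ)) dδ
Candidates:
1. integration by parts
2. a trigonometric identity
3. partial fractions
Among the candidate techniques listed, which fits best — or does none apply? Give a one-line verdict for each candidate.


Verdict: a trigonometric identity — sin(3*δ)*cos(7*δ) mixes two frequencies; the product-to-sum identity splits it into single-frequency sinusoids.
- integration by parts — not the fit here: there is no polynomial factor to ladder down — parts can still close the trigonometric product by recursion, though the identity rewrite is the direct route.
- a trigonometric identity: yes, a natural case for it.
- partial fractions — there is no rational-function structure to decompose.


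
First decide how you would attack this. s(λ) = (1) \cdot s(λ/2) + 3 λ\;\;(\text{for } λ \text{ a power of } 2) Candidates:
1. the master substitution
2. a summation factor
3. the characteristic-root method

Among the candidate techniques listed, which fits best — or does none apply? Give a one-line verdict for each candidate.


Verdict: the master substitution — the argument shrinks by the factor 2, so measure the index on a logarithmic scale and the recursion becomes a shift.
- the master substitution: yes — fits the structure here.
- a summation factor: the recursion divides its index rather than shifting it — there is no previous-term chain for a summation factor to telescope.
- the characteristic-root method — a divided-index call is not the fixed-shift linear shape that characteristic roots solve.


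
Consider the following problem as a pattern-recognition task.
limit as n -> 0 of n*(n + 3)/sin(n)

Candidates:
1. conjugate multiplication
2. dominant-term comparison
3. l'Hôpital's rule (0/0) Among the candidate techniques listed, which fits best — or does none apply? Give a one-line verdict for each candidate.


Technique: l'Hôpital's rule (0/0) — plug in 0: top and bottom both hit zero, so differentiate each and retry. The standard small-argument limits would also carry it; the rule is the systematic route.
- conjugate multiplication: no divergent radical difference is present for a conjugate pair to cancel.
- dominant-term comparison: this limit is not decided by comparing leading-term growth at infinity.
- l'Hôpital's rule (0/0): applies; the problem has the shape this method handles.


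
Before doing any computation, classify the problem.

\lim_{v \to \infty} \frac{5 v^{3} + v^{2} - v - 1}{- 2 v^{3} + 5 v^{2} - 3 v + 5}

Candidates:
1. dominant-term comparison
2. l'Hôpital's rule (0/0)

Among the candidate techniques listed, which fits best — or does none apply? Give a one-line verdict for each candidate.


Best approach: dominant-term comparison — at large v only the top-degree terms survive; compare the leading terms and the limit falls out.
- dominant-term comparison — yes — fits the structure here.
- l'Hôpital's rule (0/0): as a single quotient the expression runs to ∞/∞ at the limit point — an at-infinity form of the rule would apply, though the leading-growth comparison is the direct reading.


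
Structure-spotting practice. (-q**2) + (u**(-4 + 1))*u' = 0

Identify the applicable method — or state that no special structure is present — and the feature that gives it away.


Diagnosis: separation of variables — separating collects all u-dependence with the derivative and leaves all q-dependence opposite: variables separate. The cross-partial test also passes here (vacuously, each side single-variable); the potential-function route would work, separation is simply more immediate.


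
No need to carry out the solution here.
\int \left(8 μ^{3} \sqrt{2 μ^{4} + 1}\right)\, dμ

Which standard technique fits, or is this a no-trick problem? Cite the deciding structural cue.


Verdict: u-substitution — viewed as a product, the integrand is a composition evaluated at 2 μ^{4} + 1 times (a constant multiple of) that inner expression's derivative, so u = 2 μ^{4} + 1 makes it elementary.


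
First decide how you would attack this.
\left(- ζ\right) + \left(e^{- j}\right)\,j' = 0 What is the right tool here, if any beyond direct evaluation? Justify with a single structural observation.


Method: separation of variables — one side of the product carries the independent variable, the other the unknown — the textbook separation shape. One could also solve this as an exact equation; with each coefficient in its own variable, separating is the same work with fewer steps.


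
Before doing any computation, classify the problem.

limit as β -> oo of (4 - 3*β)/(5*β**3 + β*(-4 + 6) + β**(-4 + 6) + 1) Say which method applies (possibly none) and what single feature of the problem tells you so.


Method: dominant-term comparison — divide by the highest power of β present: lower-order terms vanish and the dominant ratio remains. Differentiating the expression as a single quotient would eventually settle it as well; matching dominant growth settles it immediately.


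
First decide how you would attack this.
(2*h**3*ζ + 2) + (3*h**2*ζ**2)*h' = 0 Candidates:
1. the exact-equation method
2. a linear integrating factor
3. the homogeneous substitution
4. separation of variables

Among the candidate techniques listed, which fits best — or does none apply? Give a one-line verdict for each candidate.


Method: the exact-equation method — because the two cross partials coincide, the form is conservative as written — recover its potential in (ζ, h).
- the exact-equation method: yes — fits the structure here.
- a linear integrating factor — the unknown enters nonlinearly (through a power, a denominator, or a transcendental function), which the linear integrating-factor recipe cannot absorb as-is — any repair would come from a preliminary substitution, not the factor.
- the homogeneous substitution — the slope is not a function of the ratio of the variables alone.
- separation of variables: no algebra isolates the independent variable on one side and the unknown on the other.


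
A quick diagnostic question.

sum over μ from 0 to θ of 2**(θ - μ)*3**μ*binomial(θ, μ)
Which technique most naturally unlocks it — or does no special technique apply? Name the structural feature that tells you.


Technique: the binomial theorem — binomial coefficients against complementary powers of 3 and 2: recognize the binomial expansion and resum.


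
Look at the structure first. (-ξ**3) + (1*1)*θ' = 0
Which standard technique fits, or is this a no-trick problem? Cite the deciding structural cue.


Best approach: no special technique — the slope is a function of ξ alone, so integrate both sides directly.


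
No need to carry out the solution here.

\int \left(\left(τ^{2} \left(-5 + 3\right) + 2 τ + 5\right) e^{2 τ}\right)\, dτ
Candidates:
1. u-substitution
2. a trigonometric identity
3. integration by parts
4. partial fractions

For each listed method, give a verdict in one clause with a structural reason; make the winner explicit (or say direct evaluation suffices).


Method: integration by parts — differentiate (τ^{2} \left(-5 + 3\right) + 2 τ + 5), integrate e^{2 τ}: each pass lowers the polynomial degree, so parts terminates.
- u-substitution: no subexpression of the integrand pairs with its own derivative as a factor — individual terms may offer their own substitutions, but any change of variable covering the whole integral would have to be constructed from outside the expression.
- a trigonometric identity: there is no trigonometric structure at all — the integrand carries no sine or cosine to rewrite.
- integration by parts — yes — fits the structure here.
- partial fractions: there is no rational-function structure to decompose.


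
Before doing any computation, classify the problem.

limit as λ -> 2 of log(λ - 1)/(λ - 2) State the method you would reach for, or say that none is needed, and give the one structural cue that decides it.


Method: l'Hôpital's rule (0/0) — both numerator and denominator vanish at 2: the genuine 0/0 indeterminate that l'Hôpital exists for. A first-order expansion at the point is an equally standard path; the rule packages it.


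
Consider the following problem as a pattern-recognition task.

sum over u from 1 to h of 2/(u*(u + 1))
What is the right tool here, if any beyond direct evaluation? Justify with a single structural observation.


Diagnosis: telescoping — the summand 2/(u*(u + 1)) decomposes into fractions whose poles differ by an integer shift — the series collapses.


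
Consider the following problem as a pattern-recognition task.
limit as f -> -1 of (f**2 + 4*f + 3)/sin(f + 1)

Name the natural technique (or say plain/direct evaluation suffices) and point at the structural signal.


Technique: l'Hôpital's rule (0/0) — substituting -1 gives 0 over 0; differentiate top and bottom once and re-evaluate. Expanding numerator and denominator to first order gives the same value — the rule automates exactly that.


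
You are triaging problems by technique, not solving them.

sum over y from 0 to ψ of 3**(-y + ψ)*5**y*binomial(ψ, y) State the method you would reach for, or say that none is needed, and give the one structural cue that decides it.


Technique: the binomial theorem — terms weighting binomial(ψ, y) against matched powers of 5 and 3 reassemble into (5 + 3)^ψ by the binomial theorem.


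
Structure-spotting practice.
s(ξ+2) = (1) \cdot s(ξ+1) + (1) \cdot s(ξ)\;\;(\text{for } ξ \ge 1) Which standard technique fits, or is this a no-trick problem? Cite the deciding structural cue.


Diagnosis: the characteristic-root method — shift-invariance with fixed coefficients calls for exponential trials; the characteristic polynomial finds every r^ξ.


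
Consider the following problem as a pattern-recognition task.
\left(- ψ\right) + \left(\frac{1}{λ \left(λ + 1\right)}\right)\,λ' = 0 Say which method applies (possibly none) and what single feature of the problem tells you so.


Technique: separation of variables — all dependence on the two variables factors apart, the defining separable shape. A Bernoulli substitution applies to this equation as given; separation takes the same equation in its displayed form.


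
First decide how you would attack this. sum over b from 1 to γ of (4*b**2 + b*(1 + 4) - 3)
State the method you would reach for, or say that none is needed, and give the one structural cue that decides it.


Best approach: no special technique — every summand is a constant multiple of a power of b — apply the standard power-sum identities one degree at a time.


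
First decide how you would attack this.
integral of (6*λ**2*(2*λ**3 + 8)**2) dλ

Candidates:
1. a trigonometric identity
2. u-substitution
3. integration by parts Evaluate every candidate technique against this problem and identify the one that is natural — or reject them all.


Diagnosis: u-substitution — the only nontrivial dependence routes through 2*λ**3 + 8, whose derivative supplies the leftover factor up to a constant multiple — u = 2*λ**3 + 8 flattens it. One could also expand and integrate term by term; the substitution is strictly more direct.
- a trigonometric identity — no sine or cosine appears, so there is nothing for a trigonometric identity to act on.
- u-substitution: applies; the problem has the shape this method handles.
- integration by parts: splitting off a factor buys nothing — the integrand integrates directly without parts.


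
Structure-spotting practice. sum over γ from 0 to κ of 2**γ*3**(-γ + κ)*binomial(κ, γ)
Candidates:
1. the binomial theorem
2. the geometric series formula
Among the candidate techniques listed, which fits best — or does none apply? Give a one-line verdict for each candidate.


Technique: the binomial theorem — binomial coefficients against complementary powers of 2 and 3: recognize the binomial expansion and resum.
- the binomial theorem: yes, a natural case for it.
- the geometric series formula: the ratio of consecutive terms depends on the index.


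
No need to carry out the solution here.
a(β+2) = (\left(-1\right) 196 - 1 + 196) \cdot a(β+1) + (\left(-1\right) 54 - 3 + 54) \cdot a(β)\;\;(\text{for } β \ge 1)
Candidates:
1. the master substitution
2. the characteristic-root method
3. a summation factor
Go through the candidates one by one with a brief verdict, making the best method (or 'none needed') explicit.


Technique: the characteristic-root method — fixed numeric weights on consecutive terms and no forcing term added: the root method in its home territory.
- the master substitution — the recursion steps by a constant offset, so exponential reindexing is pointless.
- the characteristic-root method: applicable, and directly so.
- a summation factor: the recurrence reaches back more than one step, outside the first-order family a summation factor normalizes.


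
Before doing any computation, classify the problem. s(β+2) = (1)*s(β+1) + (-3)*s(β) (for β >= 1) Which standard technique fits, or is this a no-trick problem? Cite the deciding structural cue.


Technique: the characteristic-root method — try a geometric ansatz r^β: constant coefficients turn the recurrence into one polynomial equation in r.


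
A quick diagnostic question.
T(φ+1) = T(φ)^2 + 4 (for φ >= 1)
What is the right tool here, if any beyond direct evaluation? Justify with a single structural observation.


Verdict: no special technique — each new value is a nonlinear function of earlier ones — scaling arguments and superposition both fail.


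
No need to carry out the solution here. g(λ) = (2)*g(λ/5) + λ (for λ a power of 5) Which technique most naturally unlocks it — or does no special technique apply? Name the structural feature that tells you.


Method: the master substitution — index division is the fingerprint: λ/5 in the recursive call means substitute λ = 5^m.


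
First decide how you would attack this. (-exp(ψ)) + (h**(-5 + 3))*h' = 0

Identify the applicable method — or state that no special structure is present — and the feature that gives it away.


Best approach: separation of variables — one side of the product carries the independent variable, the other the unknown — the textbook separation shape. The cross-partial test also passes here (vacuously, each side single-variable); the potential-function route would work, separation is simply more immediate.


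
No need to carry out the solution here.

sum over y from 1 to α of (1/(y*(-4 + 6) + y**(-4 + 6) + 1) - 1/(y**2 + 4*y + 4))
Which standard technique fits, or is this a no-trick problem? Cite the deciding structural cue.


Best approach: telescoping — difference-of-shifts structure (each term adds 1/(y*(-4 + 6) + y**(-4 + 6) + 1), then subtracts its one-index-advanced value, which the following term adds back) leaves only the first and last pieces standing.


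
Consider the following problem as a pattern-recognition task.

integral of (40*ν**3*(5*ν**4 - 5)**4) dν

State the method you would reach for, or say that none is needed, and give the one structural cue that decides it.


Verdict: u-substitution — viewed as a product, the integrand is a composition evaluated at 5*ν**4 - 5 times (a constant multiple of) that inner expression's derivative, so u = 5*ν**4 - 5 makes it elementary. Expanding everything out would also get there; the substitution is the systematic route.


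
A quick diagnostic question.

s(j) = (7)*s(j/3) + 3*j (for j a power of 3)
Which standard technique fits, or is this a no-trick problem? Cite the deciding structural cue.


Method: the master substitution — the call at j/3 makes this multiplicative recursion; the master-style substitution converts it to additive.


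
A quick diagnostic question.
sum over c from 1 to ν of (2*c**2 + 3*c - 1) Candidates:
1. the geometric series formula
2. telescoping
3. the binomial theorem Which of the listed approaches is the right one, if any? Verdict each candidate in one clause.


Verdict: no special technique — the summand is a plain polynomial in c (expanding first if it arrives factored); standard power-sum formulas evaluate it term by term.
- the geometric series formula: the term-to-term ratio changes with the index, so the geometric formula cannot close it.
- telescoping: as presented, consecutive terms share no shifted copy to cancel against — no rewrite is on display to change that.
- the binomial theorem — no binomial coefficients pair with matched powers.


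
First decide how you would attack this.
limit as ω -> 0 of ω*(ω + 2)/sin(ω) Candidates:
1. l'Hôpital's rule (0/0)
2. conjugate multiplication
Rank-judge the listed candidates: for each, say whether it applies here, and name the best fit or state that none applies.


Verdict: l'Hôpital's rule (0/0) — numerator and denominator both vanish at 0 — a genuine 0/0 form, which is exactly when l'Hôpital applies. A local series expansion at the point resolves it as well; the rule is the packaged version of that step.
- l'Hôpital's rule (0/0): applicable, and directly so.
- conjugate multiplication: no divergent radical difference is present for a conjugate pair to cancel.


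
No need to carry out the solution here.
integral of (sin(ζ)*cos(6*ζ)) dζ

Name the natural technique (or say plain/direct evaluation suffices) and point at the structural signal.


Technique: a trigonometric identity — two sinusoids at different rates multiply in sin(ζ)*cos(6*ζ); the product-to-sum identity uncouples them.


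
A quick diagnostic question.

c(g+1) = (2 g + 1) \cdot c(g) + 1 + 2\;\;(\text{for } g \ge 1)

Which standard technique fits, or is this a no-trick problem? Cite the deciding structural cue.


Diagnosis: a summation factor — an index-dependent multiplier 2 g + 1 rules out characteristic roots; a summation factor converts it to a pure difference.


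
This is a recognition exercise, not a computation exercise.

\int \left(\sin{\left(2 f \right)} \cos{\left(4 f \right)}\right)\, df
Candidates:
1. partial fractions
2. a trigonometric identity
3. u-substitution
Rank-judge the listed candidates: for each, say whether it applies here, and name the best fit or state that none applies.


Method: a trigonometric identity — cross-frequency products like \sin{\left(2 f \right)} \cos{\left(4 f \right)} are the textbook product-to-sum case — the identity converts them to directly integrable sinusoids.
- partial fractions: the expression is not a ratio of polynomials that decomposes further.
- a trigonometric identity — applies; the problem has the shape this method handles.
- u-substitution — no subexpression of the integrand pairs with its own derivative as a factor — individual terms may offer their own substitutions, but any change of variable covering the whole integral would have to be constructed from outside the expression.


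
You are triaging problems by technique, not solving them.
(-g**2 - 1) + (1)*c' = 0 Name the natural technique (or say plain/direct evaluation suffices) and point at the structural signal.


Diagnosis: no special technique — the slope is a pure function of g; integrate both sides and be done.


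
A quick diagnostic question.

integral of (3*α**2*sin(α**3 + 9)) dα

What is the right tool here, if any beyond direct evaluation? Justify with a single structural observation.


Verdict: u-substitution — viewed as a product, the integrand is a composition evaluated at α**3 + 9 times (a constant multiple of) that inner expression's derivative, so u = α**3 + 9 makes it elementary.


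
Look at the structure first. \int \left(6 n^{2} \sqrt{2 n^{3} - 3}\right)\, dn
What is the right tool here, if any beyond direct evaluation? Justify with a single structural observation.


Diagnosis: u-substitution — gathered as a product, the integrand carries the factor 6 n^{2} — up to a constant, the derivative of the inner expression 2 n^{3} - 3 — so u = 2 n^{3} - 3 collapses the integral.


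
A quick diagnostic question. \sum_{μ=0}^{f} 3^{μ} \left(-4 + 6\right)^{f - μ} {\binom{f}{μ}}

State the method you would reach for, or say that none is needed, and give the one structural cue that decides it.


Diagnosis: the binomial theorem — {\binom{f}{μ}} weighting matched powers of 3 and (-4 + 6) is the expanded form of (3 + (-4 + 6))^f — fold it back up.


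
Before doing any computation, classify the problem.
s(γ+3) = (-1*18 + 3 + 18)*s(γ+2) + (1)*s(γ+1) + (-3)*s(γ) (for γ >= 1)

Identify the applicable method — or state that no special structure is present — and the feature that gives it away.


Method: the characteristic-root method — no index-dependence in the weights and nothing inhomogeneous: classic characteristic-equation setup.


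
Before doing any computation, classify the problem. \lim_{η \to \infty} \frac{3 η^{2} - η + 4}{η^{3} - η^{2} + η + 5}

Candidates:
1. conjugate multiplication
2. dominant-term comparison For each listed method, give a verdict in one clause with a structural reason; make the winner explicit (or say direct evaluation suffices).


Verdict: dominant-term comparison — as η grows, only the highest-degree terms matter — compare leading terms and read the limit off.
- conjugate multiplication — the conjugate move applies to radical differences, which this is not.
- dominant-term comparison: a fit — the right tool for this form.


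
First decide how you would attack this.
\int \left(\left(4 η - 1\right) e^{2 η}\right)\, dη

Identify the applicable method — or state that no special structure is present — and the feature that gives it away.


Technique: integration by parts — a polynomial 4 η - 1 against the kernel e^{2 η} is the signature bounded-ladder case for integration by parts.


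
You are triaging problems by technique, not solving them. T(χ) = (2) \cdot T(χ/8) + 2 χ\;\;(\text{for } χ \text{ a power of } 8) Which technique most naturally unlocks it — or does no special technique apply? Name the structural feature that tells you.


Method: the master substitution — treat m = log base 8 of χ as the new clock: one recursion step advances m by one while χ scales by 8.


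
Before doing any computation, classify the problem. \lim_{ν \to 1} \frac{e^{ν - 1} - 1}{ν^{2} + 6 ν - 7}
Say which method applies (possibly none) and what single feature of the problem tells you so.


Verdict: l'Hôpital's rule (0/0) — numerator and denominator both vanish at 1 — a genuine 0/0 form, which is exactly when l'Hôpital applies. Known elementary limits would finish this too — the rule just bypasses the case analysis.


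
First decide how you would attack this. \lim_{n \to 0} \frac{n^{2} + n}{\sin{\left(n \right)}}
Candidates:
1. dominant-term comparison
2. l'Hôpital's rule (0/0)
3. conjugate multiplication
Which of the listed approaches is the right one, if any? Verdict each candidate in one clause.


Best approach: l'Hôpital's rule (0/0) — substituting 0 gives 0 over 0; differentiate top and bottom once and re-evaluate. One could equally expand both pieces locally and compare leading terms; the rule does that in one stroke.
- dominant-term comparison: no ranking of term growth rates resolves the limit here.
- l'Hôpital's rule (0/0): a fit — the right tool for this form.
- conjugate multiplication — no divergent radical difference is present for a conjugate pair to cancel.


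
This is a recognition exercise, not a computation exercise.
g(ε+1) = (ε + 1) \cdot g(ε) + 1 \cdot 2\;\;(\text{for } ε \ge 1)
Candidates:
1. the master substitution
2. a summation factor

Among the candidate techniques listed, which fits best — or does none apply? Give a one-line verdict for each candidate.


Technique: a summation factor — the coefficient ε + 1 drifts with the index, so no fixed root exists; normalizing by the cumulative product telescopes it.
- the master substitution — with no divided-index recursive call, reindexing by powers of a base buys nothing.
- a summation factor — applies; the problem has the shape this method handles.


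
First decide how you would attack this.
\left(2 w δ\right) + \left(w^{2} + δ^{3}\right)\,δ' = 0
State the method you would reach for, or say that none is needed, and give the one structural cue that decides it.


Best approach: the exact-equation method — the mixed-partials test passes for 2 w δ and w^{2} + δ^{3}, so a potential function exists as presented.


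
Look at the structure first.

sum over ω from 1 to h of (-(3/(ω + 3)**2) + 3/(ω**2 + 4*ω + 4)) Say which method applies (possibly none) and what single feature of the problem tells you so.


Verdict: telescoping — the summand is built as 3/(ω**2 + 4*ω + 4) minus its own successor — adjacent terms annihilate down the line.


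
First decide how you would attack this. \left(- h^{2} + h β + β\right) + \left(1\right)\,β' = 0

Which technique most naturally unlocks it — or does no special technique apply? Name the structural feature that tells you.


Technique: a linear integrating factor — linear in the unknown with genuine forcing: multiply through by the exponential of the integrated coefficient and the left side closes into one derivative.


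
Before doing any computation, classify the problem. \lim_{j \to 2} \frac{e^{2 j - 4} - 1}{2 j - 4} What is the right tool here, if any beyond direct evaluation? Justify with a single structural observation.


Diagnosis: l'Hôpital's rule (0/0) — both numerator and denominator vanish at 2: the genuine 0/0 indeterminate that l'Hôpital exists for. A first-order expansion at the point is an equally standard path; the rule packages it.


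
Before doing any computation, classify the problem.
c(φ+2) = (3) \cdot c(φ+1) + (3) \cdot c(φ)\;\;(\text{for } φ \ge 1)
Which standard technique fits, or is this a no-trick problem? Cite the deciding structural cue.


Method: the characteristic-root method — because shifting φ leaves the equation's coefficients unchanged, exponential trials reduce it to algebra.


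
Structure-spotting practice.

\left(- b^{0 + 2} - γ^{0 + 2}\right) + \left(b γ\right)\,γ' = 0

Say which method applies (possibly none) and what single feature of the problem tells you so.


Diagnosis: the homogeneous substitution — solved for the derivative, the right side is unchanged under scaling b and γ together — it depends only on the ratio γ/b, so substitute a single ratio variable. This doubles as a Bernoulli equation in the unknown as written; the homogeneous route needs no setup at all.


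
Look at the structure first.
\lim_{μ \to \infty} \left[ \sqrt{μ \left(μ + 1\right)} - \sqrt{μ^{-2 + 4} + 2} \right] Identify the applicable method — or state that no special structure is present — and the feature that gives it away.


Technique: conjugate multiplication — infinity minus infinity with a radical in play — multiply by the conjugate so the divergences of \sqrt{μ \left(μ + 1\right)} and \sqrt{μ^{-2 + 4} + 2} annihilate.


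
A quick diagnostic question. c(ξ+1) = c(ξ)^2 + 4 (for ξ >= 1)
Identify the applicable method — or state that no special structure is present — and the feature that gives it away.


Best approach: no special technique — the sequence value feeds back through itself nonlinearly — linear superposition fails, and every superposition-based closed form fails with it.


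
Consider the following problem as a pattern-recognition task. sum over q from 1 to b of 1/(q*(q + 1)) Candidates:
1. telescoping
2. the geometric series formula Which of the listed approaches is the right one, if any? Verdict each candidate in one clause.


Diagnosis: telescoping — the denominator's roots in 1/(q*(q + 1)) sit an integer apart: decomposition produces a self-cancelling chain.
- telescoping — yes, a natural case for it.
- the geometric series formula — there is no constant term-to-term ratio.
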